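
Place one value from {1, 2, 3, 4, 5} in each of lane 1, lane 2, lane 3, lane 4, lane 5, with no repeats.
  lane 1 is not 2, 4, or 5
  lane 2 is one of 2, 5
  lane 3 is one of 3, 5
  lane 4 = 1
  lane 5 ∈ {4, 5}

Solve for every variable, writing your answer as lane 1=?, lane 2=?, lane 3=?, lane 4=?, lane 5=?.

lane 1=3, lane 2=2, lane 3=5, lane 4=1, lane 5=4

lane 4 must be 1 (only option left). Remove 1 from lane 1.
That leaves lane 1 = 3. Remove 3 from lane 3.
lane 3 must be 5 (only option left). Eliminate 5 elsewhere: lane 2, lane 5.
That leaves lane 5 = 4.
That leaves lane 2 = 2.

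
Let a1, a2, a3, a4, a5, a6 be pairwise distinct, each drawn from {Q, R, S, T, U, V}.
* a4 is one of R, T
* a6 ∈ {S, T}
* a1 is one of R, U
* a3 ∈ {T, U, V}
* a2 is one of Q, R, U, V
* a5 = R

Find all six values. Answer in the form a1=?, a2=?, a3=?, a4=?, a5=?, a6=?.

a1=U, a2=Q, a3=V, a4=T, a5=R, a6=S

a5 has just one choice, so a5 = R. So a1, a2, a4 can't be R.
a1 has just one choice, so a1 = U. Eliminate U elsewhere: a2, a3.
a4 must be T (only option left). Strike T from a3, a6.
That leaves a6 = S.
a3 must be V (only option left). Eliminate V elsewhere: a2.
a2's domain is down to {Q}, so a2 = Q.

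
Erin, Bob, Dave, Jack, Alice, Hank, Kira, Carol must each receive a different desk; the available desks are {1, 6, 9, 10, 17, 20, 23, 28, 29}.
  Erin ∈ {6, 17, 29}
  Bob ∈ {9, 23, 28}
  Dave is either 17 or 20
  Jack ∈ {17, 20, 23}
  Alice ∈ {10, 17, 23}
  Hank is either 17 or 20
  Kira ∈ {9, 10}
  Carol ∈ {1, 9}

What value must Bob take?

28

Dave and Hank between them cover only {17, 20} — a naked pair. Remove those values from Erin, Jack, Alice.
That leaves Jack = 23. Eliminate 23 elsewhere: Bob, Alice.
Alice's domain is down to {10}, so Alice = 10. So Kira can't be 10.
Kira has just one choice, so Kira = 9. Eliminate 9 elsewhere: Bob, Carol.
So Bob = 28.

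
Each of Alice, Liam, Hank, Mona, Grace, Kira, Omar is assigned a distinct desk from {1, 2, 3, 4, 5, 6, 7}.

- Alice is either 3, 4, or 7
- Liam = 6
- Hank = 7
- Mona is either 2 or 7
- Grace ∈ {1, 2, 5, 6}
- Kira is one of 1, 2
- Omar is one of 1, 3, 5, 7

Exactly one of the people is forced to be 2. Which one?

Liam's domain is down to {6}, so Liam = 6. So Grace can't be 6.
That leaves Hank = 7. Remove 7 from Alice, Mona, Omar.
So 2 goes to Mona.

Mona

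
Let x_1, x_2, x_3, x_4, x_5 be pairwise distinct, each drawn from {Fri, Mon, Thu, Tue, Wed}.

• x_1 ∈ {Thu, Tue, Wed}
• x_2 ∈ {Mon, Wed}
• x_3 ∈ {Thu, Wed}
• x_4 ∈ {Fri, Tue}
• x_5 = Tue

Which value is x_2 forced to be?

x_5 must be Tue (only option left). So x_1, x_4 can't be Tue.
That leaves x_4 = Fri.
Among the 3 still-open variables, Mon fits only x_2 (and all 3 values in {Mon, Thu, Wed} must be used), so x_2 = Mon.

Mon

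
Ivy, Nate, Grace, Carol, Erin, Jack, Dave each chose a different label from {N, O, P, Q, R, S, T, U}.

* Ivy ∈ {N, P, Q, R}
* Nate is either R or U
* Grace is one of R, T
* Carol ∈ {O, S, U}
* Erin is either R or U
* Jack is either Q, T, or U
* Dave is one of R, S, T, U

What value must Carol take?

The 2 variables Nate and Erin are confined to {R, U}, which locks those values in; drop them from Ivy, Grace, Carol, Jack, Dave.
Grace's domain is down to {T}, so Grace = T. So Jack, Dave can't be T.
Jack's domain is down to {Q}, so Jack = Q. Eliminate Q elsewhere: Ivy.
Dave's domain is down to {S}, so Dave = S. Strike S from Carol.
So Carol = O.

O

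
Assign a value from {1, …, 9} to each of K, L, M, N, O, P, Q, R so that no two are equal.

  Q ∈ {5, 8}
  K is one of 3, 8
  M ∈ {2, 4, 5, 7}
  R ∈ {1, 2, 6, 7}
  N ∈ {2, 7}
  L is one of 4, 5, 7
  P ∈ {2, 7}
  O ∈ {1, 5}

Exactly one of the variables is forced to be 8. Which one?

Q

The 8 variables draw from only 8 values {1, 2, 3, 4, 5, 6, 7, 8}, so each is used; only K can be 3, hence K = 3.
Among the 7 still-open variables, 6 fits only R (and all 7 values in {1, 2, 4, 5, 6, 7, 8} must be used), so R = 6.
The 6 still-open variables together cover exactly {1, 2, 4, 5, 7, 8} — 6 values for 6 variables — and 1 appears only in O's list, so O = 1.
The 5 still-open variables together cover exactly {2, 4, 5, 7, 8} — 5 values for 5 variables — and 8 appears only in Q's list, so Q = 8.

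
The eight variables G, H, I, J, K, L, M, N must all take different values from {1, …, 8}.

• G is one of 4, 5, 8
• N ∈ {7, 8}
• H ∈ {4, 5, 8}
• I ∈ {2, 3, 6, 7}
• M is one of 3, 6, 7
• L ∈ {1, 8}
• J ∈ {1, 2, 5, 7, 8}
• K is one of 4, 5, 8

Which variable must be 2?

J

G, H, K between them cover only {4, 5, 8} — a naked triple. Remove those values from J, L, N.
That leaves L = 1. So J can't be 1.
N must be 7 (only option left). Remove 7 from I, J, M.
So 2 goes to J.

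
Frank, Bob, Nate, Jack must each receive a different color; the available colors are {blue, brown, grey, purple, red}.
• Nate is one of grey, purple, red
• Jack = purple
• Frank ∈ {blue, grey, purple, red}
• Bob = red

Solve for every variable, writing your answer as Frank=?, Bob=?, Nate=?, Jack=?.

Frank=blue, Bob=red, Nate=grey, Jack=purple

Bob has just one choice, so Bob = red. Remove red from Frank, Nate.
Jack must be purple (only option left). Remove purple from Frank, Nate.
Nate has just one choice, so Nate = grey. Remove grey from Frank.
Frank must be blue (only option left).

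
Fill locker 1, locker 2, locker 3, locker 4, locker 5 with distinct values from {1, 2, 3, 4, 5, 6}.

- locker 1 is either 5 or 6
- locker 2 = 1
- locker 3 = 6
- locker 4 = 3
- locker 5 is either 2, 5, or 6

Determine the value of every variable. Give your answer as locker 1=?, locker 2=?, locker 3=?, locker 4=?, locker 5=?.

locker 1=5, locker 2=1, locker 3=6, locker 4=3, locker 5=2

locker 2's domain is down to {1}, so locker 2 = 1.
locker 3 has just one choice, so locker 3 = 6. Remove 6 from locker 1, locker 5.
locker 4 must be 3 (only option left).
That leaves locker 1 = 5. Remove 5 from locker 5.
locker 5's domain is down to {2}, so locker 5 = 2.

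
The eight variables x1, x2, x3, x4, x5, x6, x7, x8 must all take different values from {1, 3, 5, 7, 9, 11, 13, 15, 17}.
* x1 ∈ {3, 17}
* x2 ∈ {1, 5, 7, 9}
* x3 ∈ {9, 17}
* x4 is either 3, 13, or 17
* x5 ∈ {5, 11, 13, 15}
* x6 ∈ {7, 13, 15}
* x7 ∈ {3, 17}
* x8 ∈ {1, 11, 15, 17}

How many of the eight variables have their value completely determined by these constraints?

2

The 2 variables x1 and x7 are confined to {3, 17}, which locks those values in; drop them from x3, x4, x8.
x3 has just one choice, so x3 = 9. Remove 9 from x2.
x4's domain is down to {13}, so x4 = 13. Strike 13 from x5, x6.
Determined: x3=9, x4=13. The other variables each still have more than one consistent value. That makes 2.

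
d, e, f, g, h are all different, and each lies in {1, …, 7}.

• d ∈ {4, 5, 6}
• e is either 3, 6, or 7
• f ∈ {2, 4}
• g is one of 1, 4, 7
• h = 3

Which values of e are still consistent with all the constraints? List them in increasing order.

6, 7

h must be 3 (only option left). So e can't be 3.
No further eliminations apply; e can still be any of 6, 7.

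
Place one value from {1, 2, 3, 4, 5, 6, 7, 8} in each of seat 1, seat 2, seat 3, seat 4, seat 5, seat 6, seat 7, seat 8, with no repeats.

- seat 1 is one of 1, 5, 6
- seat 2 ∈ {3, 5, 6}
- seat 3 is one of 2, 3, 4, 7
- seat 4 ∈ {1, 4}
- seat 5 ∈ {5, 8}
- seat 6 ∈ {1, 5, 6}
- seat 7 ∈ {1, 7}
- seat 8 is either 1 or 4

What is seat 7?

7

The 8 variables draw from only 8 values {1, 2, 3, 4, 5, 6, 7, 8}, so each is used; only seat 3 can be 2, hence seat 3 = 2.
Among the 7 still-open variables, 3 fits only seat 2 (and all 7 values in {1, 3, 4, 5, 6, 7, 8} must be used), so seat 2 = 3.
Among the 6 still-open variables, 7 fits only seat 7 (and all 6 values in {1, 4, 5, 6, 7, 8} must be used), so seat 7 = 7.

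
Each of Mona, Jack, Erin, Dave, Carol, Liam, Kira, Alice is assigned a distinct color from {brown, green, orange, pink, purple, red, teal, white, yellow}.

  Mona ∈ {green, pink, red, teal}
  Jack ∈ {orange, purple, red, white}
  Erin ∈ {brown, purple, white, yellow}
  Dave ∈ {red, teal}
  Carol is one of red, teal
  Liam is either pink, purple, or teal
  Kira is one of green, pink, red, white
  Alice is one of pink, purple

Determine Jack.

The 2 variables Dave and Carol are confined to {red, teal}, which locks those values in; drop them from Mona, Jack, Liam, Kira.
The 2 variables Liam and Alice are confined to {pink, purple}, which locks those values in; drop them from Mona, Jack, Erin, Kira.
Mona must be green (only option left). So Kira can't be green.
That leaves Kira = white. So Jack, Erin can't be white.
So Jack = orange.

orange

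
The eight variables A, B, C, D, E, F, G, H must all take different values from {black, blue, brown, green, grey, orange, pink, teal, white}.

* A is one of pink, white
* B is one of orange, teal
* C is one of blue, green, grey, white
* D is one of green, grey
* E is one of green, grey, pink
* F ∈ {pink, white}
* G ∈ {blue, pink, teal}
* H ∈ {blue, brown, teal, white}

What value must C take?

blue

Among the 8 variables, brown fits only H (and all 8 values in {blue, brown, green, grey, orange, pink, teal, white} must be used), so H = brown.
The 7 still-open variables draw from only 7 values {blue, green, grey, orange, pink, teal, white}, so each is used; only B can be orange, hence B = orange.
Among the 6 still-open variables, teal fits only G (and all 6 values in {blue, green, grey, pink, teal, white} must be used), so G = teal.
Among the 5 still-open variables, blue fits only C (and all 5 values in {blue, green, grey, pink, white} must be used), so C = blue.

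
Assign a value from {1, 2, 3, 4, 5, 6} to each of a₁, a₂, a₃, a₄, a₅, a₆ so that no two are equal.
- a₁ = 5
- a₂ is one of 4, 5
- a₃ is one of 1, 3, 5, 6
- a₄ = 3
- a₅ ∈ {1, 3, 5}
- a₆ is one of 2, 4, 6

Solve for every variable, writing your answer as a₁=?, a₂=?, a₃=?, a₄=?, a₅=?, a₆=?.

a₁ must be 5 (only option left). Remove 5 from a₂, a₃, a₅.
a₂ has just one choice, so a₂ = 4. So a₆ can't be 4.
a₄ has just one choice, so a₄ = 3. Strike 3 from a₃, a₅.
a₅ must be 1 (only option left). Eliminate 1 elsewhere: a₃.
a₃'s domain is down to {6}, so a₃ = 6. Eliminate 6 elsewhere: a₆.
That leaves a₆ = 2.

a₁=5, a₂=4, a₃=6, a₄=3, a₅=1, a₆=2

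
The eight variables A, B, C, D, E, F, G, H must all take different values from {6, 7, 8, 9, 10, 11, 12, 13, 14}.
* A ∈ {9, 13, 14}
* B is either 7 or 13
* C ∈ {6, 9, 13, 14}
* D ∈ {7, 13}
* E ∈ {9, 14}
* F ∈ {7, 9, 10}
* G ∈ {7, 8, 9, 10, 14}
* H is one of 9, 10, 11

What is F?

The 8 variables together cover exactly {6, 7, 8, 9, 10, 11, 13, 14} — 8 values for 8 variables — and 6 appears only in C's list, so C = 6.
Among the 7 still-open variables, 8 fits only G (and all 7 values in {7, 8, 9, 10, 11, 13, 14} must be used), so G = 8.
The 6 still-open variables draw from only 6 values {7, 9, 10, 11, 13, 14}, so each is used; only H can be 11, hence H = 11.
Among the 5 still-open variables, 10 fits only F (and all 5 values in {7, 9, 10, 13, 14} must be used), so F = 10.

10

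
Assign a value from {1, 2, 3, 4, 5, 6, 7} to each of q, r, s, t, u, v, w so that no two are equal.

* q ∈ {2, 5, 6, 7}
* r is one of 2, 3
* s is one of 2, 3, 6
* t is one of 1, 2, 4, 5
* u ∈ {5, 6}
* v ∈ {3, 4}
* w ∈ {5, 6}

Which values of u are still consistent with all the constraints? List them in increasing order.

5, 6

The 7 variables draw from only 7 values {1, 2, 3, 4, 5, 6, 7}, so each is used; only t can be 1, hence t = 1.
The 6 still-open variables draw from only 6 values {2, 3, 4, 5, 6, 7}, so each is used; only v can be 4, hence v = 4.
The 5 still-open variables draw from only 5 values {2, 3, 5, 6, 7}, so each is used; only q can be 7, hence q = 7.
u and w share exactly the 2 values {5, 6}; by pigeonhole those values go to them, so strike 5, 6 from s.
No further eliminations apply; u can still be any of 5, 6.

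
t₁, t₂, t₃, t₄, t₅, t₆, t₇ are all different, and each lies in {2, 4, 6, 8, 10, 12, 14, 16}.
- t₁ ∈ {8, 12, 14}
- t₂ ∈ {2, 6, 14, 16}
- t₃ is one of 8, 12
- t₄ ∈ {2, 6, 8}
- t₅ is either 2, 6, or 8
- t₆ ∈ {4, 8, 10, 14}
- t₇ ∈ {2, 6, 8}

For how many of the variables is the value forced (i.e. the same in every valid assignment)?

t₄, t₅, t₇ share exactly the 3 values {2, 6, 8}; by pigeonhole those values go to them, so strike 2, 6, 8 from t₁, t₂, t₃, t₆.
t₃ has just one choice, so t₃ = 12. Eliminate 12 elsewhere: t₁.
t₁ must be 14 (only option left). Remove 14 from t₂, t₆.
That leaves t₂ = 16.
Determined: t₁=14, t₂=16, t₃=12. The other variables each still have more than one consistent value. That makes 3.

3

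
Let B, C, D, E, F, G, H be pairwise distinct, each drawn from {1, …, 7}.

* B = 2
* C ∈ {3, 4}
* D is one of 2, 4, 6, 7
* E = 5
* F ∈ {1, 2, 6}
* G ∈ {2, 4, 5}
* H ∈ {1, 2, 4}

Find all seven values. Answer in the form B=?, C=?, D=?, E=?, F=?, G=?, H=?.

B has just one choice, so B = 2. Eliminate 2 elsewhere: D, F, G, H.
E's domain is down to {5}, so E = 5. Remove 5 from G.
G has just one choice, so G = 4. So C, D, H can't be 4.
H's domain is down to {1}, so H = 1. So F can't be 1.
C must be 3 (only option left).
That leaves F = 6. Strike 6 from D.
D's domain is down to {7}, so D = 7.

B=2, C=3, D=7, E=5, F=6, G=4, H=1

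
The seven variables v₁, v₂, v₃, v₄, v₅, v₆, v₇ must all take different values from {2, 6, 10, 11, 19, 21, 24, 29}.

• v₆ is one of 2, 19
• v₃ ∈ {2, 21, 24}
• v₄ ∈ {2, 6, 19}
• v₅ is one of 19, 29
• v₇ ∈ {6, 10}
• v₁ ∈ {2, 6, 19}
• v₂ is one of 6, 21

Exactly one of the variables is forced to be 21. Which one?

v₂

Among the 7 variables, 10 fits only v₇ (and all 7 values in {2, 6, 10, 19, 21, 24, 29} must be used), so v₇ = 10.
The 6 still-open variables together cover exactly {2, 6, 19, 21, 24, 29} — 6 values for 6 variables — and 24 appears only in v₃'s list, so v₃ = 24.
The 5 still-open variables together cover exactly {2, 6, 19, 21, 29} — 5 values for 5 variables — and 21 appears only in v₂'s list, so v₂ = 21.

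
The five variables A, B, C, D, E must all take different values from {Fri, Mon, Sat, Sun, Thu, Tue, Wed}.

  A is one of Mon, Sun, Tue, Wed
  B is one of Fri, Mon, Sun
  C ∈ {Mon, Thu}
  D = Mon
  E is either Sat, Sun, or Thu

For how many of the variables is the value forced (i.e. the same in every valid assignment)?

D's domain is down to {Mon}, so D = Mon. Eliminate Mon elsewhere: A, B, C.
C must be Thu (only option left). Remove Thu from E.
Determined: C=Thu, D=Mon. The other variables each still have more than one consistent value. That makes 2.

2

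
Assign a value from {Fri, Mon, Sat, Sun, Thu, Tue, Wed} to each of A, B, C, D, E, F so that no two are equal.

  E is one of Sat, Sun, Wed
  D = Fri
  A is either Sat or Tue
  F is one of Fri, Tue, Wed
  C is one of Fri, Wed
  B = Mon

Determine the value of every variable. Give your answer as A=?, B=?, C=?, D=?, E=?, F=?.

A=Sat, B=Mon, C=Wed, D=Fri, E=Sun, F=Tue

B has just one choice, so B = Mon.
D must be Fri (only option left). Strike Fri from C, F.
C's domain is down to {Wed}, so C = Wed. Remove Wed from E, F.
F has just one choice, so F = Tue. So A can't be Tue.
A has just one choice, so A = Sat. Remove Sat from E.
E must be Sun (only option left).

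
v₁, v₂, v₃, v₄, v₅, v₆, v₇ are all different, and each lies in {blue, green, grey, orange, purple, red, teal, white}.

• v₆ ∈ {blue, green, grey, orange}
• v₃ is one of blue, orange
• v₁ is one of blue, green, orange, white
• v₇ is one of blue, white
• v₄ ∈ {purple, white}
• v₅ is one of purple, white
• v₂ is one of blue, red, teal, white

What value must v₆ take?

v₄ and v₅ between them cover only {purple, white} — a naked pair. Remove those values from v₁, v₂, v₇.
That leaves v₇ = blue. Eliminate blue elsewhere: v₁, v₂, v₃, v₆.
v₃ has just one choice, so v₃ = orange. So v₁, v₆ can't be orange.
v₁'s domain is down to {green}, so v₁ = green. So v₆ can't be green.
So v₆ = grey.

grey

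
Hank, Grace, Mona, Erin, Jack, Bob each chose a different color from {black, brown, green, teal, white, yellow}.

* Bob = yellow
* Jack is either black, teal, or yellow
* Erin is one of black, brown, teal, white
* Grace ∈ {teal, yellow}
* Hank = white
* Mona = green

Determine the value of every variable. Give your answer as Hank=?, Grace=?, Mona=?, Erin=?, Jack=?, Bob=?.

Hank has just one choice, so Hank = white. Eliminate white elsewhere: Erin.
Mona must be green (only option left).
Bob must be yellow (only option left). So Grace, Jack can't be yellow.
That leaves Grace = teal. Eliminate teal elsewhere: Erin, Jack.
That leaves Jack = black. So Erin can't be black.
That leaves Erin = brown.

Hank=white, Grace=teal, Mona=green, Erin=brown, Jack=black, Bob=yellow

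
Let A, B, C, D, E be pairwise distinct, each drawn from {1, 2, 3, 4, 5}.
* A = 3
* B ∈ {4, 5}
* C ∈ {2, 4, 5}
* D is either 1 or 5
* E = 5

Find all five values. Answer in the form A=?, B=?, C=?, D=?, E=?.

A=3, B=4, C=2, D=1, E=5

A has just one choice, so A = 3.
E must be 5 (only option left). Eliminate 5 elsewhere: B, C, D.
B must be 4 (only option left). Eliminate 4 elsewhere: C.
C's domain is down to {2}, so C = 2.
D's domain is down to {1}, so D = 1.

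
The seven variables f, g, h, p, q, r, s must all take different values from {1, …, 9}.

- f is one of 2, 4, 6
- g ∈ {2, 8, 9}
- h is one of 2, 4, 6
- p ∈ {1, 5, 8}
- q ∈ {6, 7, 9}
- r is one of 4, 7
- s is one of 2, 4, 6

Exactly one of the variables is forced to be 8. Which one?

f, h, s share exactly the 3 values {2, 4, 6}; by pigeonhole those values go to them, so strike 2, 4, 6 from g, q, r.
r's domain is down to {7}, so r = 7. So q can't be 7.
That leaves q = 9. Eliminate 9 elsewhere: g.
So 8 goes to g.

g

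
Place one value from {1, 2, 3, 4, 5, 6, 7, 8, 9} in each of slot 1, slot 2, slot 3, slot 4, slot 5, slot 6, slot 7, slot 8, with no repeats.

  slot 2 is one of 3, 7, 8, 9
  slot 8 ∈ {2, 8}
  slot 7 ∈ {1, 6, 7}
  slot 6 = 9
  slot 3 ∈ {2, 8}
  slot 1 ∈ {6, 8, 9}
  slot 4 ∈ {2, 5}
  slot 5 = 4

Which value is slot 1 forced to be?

6

slot 5's domain is down to {4}, so slot 5 = 4.
slot 6's domain is down to {9}, so slot 6 = 9. Remove 9 from slot 1, slot 2.
slot 3 and slot 8 share exactly the 2 values {2, 8}; by pigeonhole those values go to them, so strike 2, 8 from slot 1, slot 2, slot 4.
So slot 1 = 6.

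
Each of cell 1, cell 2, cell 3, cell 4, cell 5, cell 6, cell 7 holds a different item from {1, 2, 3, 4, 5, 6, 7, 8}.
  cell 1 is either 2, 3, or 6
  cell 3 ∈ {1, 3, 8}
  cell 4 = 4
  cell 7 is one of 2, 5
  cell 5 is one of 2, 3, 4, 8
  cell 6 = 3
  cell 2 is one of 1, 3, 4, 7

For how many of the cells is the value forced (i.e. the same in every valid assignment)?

2

cell 4 must be 4 (only option left). Eliminate 4 elsewhere: cell 2, cell 5.
That leaves cell 6 = 3. Eliminate 3 elsewhere: cell 1, cell 2, cell 3, cell 5.
Determined: cell 4=4, cell 6=3. The other cells each still have more than one consistent value. That makes 2.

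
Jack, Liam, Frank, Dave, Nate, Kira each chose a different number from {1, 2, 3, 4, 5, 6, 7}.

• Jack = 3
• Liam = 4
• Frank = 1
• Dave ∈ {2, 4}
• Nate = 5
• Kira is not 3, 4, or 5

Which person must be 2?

Jack must be 3 (only option left).
Liam's domain is down to {4}, so Liam = 4. Eliminate 4 elsewhere: Dave.
So 2 goes to Dave.

Dave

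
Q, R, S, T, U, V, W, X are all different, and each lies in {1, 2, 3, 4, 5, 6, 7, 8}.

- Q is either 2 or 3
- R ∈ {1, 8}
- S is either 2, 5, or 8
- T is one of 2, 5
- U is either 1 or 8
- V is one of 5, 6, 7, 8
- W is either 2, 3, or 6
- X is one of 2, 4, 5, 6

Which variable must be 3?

The 8 variables together cover exactly {1, 2, 3, 4, 5, 6, 7, 8} — 8 values for 8 variables — and 4 appears only in X's list, so X = 4.
The 7 still-open variables together cover exactly {1, 2, 3, 5, 6, 7, 8} — 7 values for 7 variables — and 7 appears only in V's list, so V = 7.
Among the 6 still-open variables, 6 fits only W (and all 6 values in {1, 2, 3, 5, 6, 8} must be used), so W = 6.
Among the 5 still-open variables, 3 fits only Q (and all 5 values in {1, 2, 3, 5, 8} must be used), so Q = 3.

Q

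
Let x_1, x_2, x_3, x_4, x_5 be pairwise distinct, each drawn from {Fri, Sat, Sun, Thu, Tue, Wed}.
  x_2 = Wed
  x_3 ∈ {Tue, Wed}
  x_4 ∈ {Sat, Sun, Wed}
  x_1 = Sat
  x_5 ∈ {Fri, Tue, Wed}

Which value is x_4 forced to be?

Sun

x_1 must be Sat (only option left). Eliminate Sat elsewhere: x_4.
That leaves x_2 = Wed. So x_3, x_4, x_5 can't be Wed.
So x_4 = Sun.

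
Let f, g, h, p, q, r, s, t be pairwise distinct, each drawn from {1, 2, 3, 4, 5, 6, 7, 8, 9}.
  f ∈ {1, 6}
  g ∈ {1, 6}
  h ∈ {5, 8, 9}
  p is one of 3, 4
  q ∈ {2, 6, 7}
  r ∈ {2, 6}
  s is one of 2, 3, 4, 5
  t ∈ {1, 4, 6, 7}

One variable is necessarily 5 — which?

f and g between them cover only {1, 6} — a naked pair. Remove those values from q, r, t.
r has just one choice, so r = 2. Remove 2 from q, s.
That leaves q = 7. Eliminate 7 elsewhere: t.
t has just one choice, so t = 4. Eliminate 4 elsewhere: p, s.
That leaves p = 3. Remove 3 from s.
So 5 goes to s.

s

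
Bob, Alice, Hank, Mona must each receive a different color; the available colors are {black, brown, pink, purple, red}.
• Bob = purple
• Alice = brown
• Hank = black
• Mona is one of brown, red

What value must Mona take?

red

Bob must be purple (only option left).
That leaves Alice = brown. Strike brown from Mona.
So Mona = red.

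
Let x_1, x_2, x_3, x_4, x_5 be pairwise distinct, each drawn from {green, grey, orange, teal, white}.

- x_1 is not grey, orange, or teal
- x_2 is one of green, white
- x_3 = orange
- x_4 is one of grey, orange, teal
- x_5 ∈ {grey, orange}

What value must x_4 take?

x_3 has just one choice, so x_3 = orange. Remove orange from x_4, x_5.
x_5 must be grey (only option left). Remove grey from x_4.
So x_4 = teal.

teal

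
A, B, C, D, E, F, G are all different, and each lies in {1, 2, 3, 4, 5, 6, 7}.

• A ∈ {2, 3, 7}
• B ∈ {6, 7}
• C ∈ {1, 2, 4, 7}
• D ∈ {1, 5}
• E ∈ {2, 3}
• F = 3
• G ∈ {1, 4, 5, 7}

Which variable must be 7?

A

F must be 3 (only option left). Remove 3 from A, E.
E's domain is down to {2}, so E = 2. Remove 2 from A, C.
So 7 goes to A.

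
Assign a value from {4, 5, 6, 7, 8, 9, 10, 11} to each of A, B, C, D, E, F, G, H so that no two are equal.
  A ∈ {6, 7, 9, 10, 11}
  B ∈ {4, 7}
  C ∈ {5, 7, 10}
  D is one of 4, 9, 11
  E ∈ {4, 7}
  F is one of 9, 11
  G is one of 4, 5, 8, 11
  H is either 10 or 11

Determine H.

10

The 8 variables together cover exactly {4, 5, 6, 7, 8, 9, 10, 11} — 8 values for 8 variables — and 6 appears only in A's list, so A = 6.
The 7 still-open variables draw from only 7 values {4, 5, 7, 8, 9, 10, 11}, so each is used; only G can be 8, hence G = 8.
Among the 6 still-open variables, 5 fits only C (and all 6 values in {4, 5, 7, 9, 10, 11} must be used), so C = 5.
Among the 5 still-open variables, 10 fits only H (and all 5 values in {4, 7, 9, 10, 11} must be used), so H = 10.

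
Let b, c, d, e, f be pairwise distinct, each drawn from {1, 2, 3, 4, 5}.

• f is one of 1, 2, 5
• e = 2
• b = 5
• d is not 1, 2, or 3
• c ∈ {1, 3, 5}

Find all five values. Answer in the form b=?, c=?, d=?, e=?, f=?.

b=5, c=3, d=4, e=2, f=1

b must be 5 (only option left). Eliminate 5 elsewhere: c, d, f.
That leaves d = 4.
e has just one choice, so e = 2. So f can't be 2.
f's domain is down to {1}, so f = 1. Eliminate 1 elsewhere: c.
That leaves c = 3.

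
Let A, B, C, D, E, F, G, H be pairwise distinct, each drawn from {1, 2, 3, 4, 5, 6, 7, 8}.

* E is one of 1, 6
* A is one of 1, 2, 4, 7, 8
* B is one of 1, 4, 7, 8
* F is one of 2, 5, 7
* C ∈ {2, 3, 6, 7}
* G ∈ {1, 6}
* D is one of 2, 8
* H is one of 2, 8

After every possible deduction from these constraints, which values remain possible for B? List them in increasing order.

The 8 variables together cover exactly {1, 2, 3, 4, 5, 6, 7, 8} — 8 values for 8 variables — and 3 appears only in C's list, so C = 3.
The 7 still-open variables together cover exactly {1, 2, 4, 5, 6, 7, 8} — 7 values for 7 variables — and 5 appears only in F's list, so F = 5.
D and H share exactly the 2 values {2, 8}; by pigeonhole those values go to them, so strike 2, 8 from A, B.
E and G share exactly the 2 values {1, 6}; by pigeonhole those values go to them, so strike 1, 6 from A, B.
No further eliminations apply; B can still be any of 4, 7.

4, 7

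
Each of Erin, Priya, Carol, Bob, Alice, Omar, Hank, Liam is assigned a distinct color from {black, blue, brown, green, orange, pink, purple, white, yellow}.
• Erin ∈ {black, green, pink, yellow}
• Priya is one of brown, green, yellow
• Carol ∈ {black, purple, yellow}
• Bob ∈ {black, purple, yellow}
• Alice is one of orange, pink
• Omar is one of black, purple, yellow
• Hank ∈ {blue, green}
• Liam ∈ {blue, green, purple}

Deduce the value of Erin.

Among the 8 variables, brown fits only Priya (and all 8 values in {black, blue, brown, green, orange, pink, purple, yellow} must be used), so Priya = brown.
The 7 still-open variables draw from only 7 values {black, blue, green, orange, pink, purple, yellow}, so each is used; only Alice can be orange, hence Alice = orange.
The 6 still-open variables together cover exactly {black, blue, green, pink, purple, yellow} — 6 values for 6 variables — and pink appears only in Erin's list, so Erin = pink.

pink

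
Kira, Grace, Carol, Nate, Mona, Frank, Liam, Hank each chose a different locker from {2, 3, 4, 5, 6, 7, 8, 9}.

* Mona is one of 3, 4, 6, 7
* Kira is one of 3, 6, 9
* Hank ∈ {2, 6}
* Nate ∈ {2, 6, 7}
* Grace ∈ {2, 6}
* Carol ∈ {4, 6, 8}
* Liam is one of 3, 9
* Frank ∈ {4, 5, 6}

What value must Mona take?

4

The 8 variables together cover exactly {2, 3, 4, 5, 6, 7, 8, 9} — 8 values for 8 variables — and 5 appears only in Frank's list, so Frank = 5.
The 7 still-open variables together cover exactly {2, 3, 4, 6, 7, 8, 9} — 7 values for 7 variables — and 8 appears only in Carol's list, so Carol = 8.
The 6 still-open variables draw from only 6 values {2, 3, 4, 6, 7, 9}, so each is used; only Mona can be 4, hence Mona = 4.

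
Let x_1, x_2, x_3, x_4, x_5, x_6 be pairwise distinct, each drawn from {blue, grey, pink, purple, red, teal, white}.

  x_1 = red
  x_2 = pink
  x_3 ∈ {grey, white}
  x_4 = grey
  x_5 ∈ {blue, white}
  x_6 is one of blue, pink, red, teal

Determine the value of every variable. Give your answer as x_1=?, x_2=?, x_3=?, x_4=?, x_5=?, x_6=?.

x_1's domain is down to {red}, so x_1 = red. Eliminate red elsewhere: x_6.
That leaves x_2 = pink. Remove pink from x_6.
x_4 has just one choice, so x_4 = grey. So x_3 can't be grey.
x_3 must be white (only option left). Strike white from x_5.
x_5's domain is down to {blue}, so x_5 = blue. So x_6 can't be blue.
That leaves x_6 = teal.

x_1=red, x_2=pink, x_3=white, x_4=grey, x_5=blue, x_6=teal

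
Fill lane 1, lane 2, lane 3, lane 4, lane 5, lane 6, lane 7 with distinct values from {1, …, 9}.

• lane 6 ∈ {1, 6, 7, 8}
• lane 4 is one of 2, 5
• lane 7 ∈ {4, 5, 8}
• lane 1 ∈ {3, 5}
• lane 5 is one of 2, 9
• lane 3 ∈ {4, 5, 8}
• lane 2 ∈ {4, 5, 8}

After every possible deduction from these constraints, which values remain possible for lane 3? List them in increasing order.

4, 5, 8

lane 2, lane 3, lane 7 between them cover only {4, 5, 8} — a naked triple. Remove those values from lane 1, lane 4, lane 6.
lane 1's domain is down to {3}, so lane 1 = 3.
lane 4 must be 2 (only option left). So lane 5 can't be 2.
lane 5 has just one choice, so lane 5 = 9.
No further eliminations apply; lane 3 can still be any of 4, 5, 8.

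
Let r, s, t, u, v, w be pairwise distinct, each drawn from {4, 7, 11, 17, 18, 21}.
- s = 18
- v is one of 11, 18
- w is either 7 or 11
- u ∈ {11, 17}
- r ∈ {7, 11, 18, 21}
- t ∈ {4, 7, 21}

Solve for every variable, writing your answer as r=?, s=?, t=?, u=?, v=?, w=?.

r=21, s=18, t=4, u=17, v=11, w=7

s must be 18 (only option left). So r, v can't be 18.
That leaves v = 11. Eliminate 11 elsewhere: r, u, w.
w's domain is down to {7}, so w = 7. Remove 7 from r, t.
r's domain is down to {21}, so r = 21. Remove 21 from t.
t has just one choice, so t = 4.
u must be 17 (only option left).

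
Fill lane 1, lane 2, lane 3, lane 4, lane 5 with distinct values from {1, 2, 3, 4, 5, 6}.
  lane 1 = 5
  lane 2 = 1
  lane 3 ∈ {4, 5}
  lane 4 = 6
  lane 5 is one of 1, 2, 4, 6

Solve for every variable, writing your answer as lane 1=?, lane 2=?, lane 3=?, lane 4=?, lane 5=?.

lane 1 has just one choice, so lane 1 = 5. Strike 5 from lane 3.
lane 2's domain is down to {1}, so lane 2 = 1. Remove 1 from lane 5.
lane 3 has just one choice, so lane 3 = 4. Strike 4 from lane 5.
That leaves lane 4 = 6. Remove 6 from lane 5.
lane 5's domain is down to {2}, so lane 5 = 2.

lane 1=5, lane 2=1, lane 3=4, lane 4=6, lane 5=2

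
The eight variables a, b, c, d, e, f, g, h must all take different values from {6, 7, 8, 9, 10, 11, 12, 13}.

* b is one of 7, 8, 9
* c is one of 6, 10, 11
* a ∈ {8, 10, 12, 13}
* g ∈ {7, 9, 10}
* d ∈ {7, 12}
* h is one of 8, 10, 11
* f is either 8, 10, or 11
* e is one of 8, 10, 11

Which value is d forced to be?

12

The 8 variables together cover exactly {6, 7, 8, 9, 10, 11, 12, 13} — 8 values for 8 variables — and 6 appears only in c's list, so c = 6.
Among the 7 still-open variables, 13 fits only a (and all 7 values in {7, 8, 9, 10, 11, 12, 13} must be used), so a = 13.
The 6 still-open variables draw from only 6 values {7, 8, 9, 10, 11, 12}, so each is used; only d can be 12, hence d = 12.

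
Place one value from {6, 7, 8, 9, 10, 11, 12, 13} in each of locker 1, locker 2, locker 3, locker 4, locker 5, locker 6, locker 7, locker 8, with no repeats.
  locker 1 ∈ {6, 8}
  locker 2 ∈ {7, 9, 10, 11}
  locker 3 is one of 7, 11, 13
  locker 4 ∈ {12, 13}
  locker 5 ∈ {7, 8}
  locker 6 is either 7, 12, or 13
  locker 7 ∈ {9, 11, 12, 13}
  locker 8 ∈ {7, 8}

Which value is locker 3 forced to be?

11

Among the 8 variables, 6 fits only locker 1 (and all 8 values in {6, 7, 8, 9, 10, 11, 12, 13} must be used), so locker 1 = 6.
Among the 7 still-open variables, 10 fits only locker 2 (and all 7 values in {7, 8, 9, 10, 11, 12, 13} must be used), so locker 2 = 10.
Among the 6 still-open variables, 9 fits only locker 7 (and all 6 values in {7, 8, 9, 11, 12, 13} must be used), so locker 7 = 9.
The 5 still-open variables draw from only 5 values {7, 8, 11, 12, 13}, so each is used; only locker 3 can be 11, hence locker 3 = 11.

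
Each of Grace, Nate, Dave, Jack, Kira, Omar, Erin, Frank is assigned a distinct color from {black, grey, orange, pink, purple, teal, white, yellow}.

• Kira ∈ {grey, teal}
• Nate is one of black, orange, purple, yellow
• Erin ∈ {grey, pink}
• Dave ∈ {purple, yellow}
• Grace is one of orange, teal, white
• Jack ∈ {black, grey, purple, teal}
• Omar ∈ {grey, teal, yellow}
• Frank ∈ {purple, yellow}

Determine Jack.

The 8 variables together cover exactly {black, grey, orange, pink, purple, teal, white, yellow} — 8 values for 8 variables — and pink appears only in Erin's list, so Erin = pink.
The 7 still-open variables draw from only 7 values {black, grey, orange, purple, teal, white, yellow}, so each is used; only Grace can be white, hence Grace = white.
The 6 still-open variables together cover exactly {black, grey, orange, purple, teal, yellow} — 6 values for 6 variables — and orange appears only in Nate's list, so Nate = orange.
The 5 still-open variables draw from only 5 values {black, grey, purple, teal, yellow}, so each is used; only Jack can be black, hence Jack = black.

black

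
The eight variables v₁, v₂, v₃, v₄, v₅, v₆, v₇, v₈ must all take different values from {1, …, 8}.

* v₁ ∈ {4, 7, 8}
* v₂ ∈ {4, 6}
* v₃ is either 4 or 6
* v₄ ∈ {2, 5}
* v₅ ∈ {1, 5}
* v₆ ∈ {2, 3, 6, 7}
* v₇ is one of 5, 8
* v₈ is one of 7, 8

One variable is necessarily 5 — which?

Among the 8 variables, 1 fits only v₅ (and all 8 values in {1, 2, 3, 4, 5, 6, 7, 8} must be used), so v₅ = 1.
Among the 7 still-open variables, 3 fits only v₆ (and all 7 values in {2, 3, 4, 5, 6, 7, 8} must be used), so v₆ = 3.
The 6 still-open variables draw from only 6 values {2, 4, 5, 6, 7, 8}, so each is used; only v₄ can be 2, hence v₄ = 2.
The 5 still-open variables draw from only 5 values {4, 5, 6, 7, 8}, so each is used; only v₇ can be 5, hence v₇ = 5.

v₇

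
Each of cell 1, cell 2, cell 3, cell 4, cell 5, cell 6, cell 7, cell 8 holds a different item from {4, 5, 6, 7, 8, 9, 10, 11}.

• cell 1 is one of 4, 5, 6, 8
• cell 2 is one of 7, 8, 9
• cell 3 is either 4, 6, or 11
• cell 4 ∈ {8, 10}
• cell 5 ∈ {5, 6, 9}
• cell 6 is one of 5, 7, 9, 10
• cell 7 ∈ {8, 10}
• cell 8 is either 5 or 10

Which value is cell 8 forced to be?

5

The 8 variables draw from only 8 values {4, 5, 6, 7, 8, 9, 10, 11}, so each is used; only cell 3 can be 11, hence cell 3 = 11.
Among the 7 still-open variables, 4 fits only cell 1 (and all 7 values in {4, 5, 6, 7, 8, 9, 10} must be used), so cell 1 = 4.
The 6 still-open variables draw from only 6 values {5, 6, 7, 8, 9, 10}, so each is used; only cell 5 can be 6, hence cell 5 = 6.
cell 4 and cell 7 between them cover only {8, 10} — a naked pair. Remove those values from cell 2, cell 6, cell 8.
So cell 8 = 5.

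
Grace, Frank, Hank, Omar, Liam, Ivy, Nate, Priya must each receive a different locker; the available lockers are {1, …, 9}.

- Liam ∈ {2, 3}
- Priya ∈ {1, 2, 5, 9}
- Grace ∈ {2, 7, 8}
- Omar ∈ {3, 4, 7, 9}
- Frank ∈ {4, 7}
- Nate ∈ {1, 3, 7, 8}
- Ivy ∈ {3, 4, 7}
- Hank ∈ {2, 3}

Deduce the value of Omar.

The 8 variables together cover exactly {1, 2, 3, 4, 5, 7, 8, 9} — 8 values for 8 variables — and 5 appears only in Priya's list, so Priya = 5.
The 7 still-open variables draw from only 7 values {1, 2, 3, 4, 7, 8, 9}, so each is used; only Nate can be 1, hence Nate = 1.
Among the 6 still-open variables, 8 fits only Grace (and all 6 values in {2, 3, 4, 7, 8, 9} must be used), so Grace = 8.
The 5 still-open variables together cover exactly {2, 3, 4, 7, 9} — 5 values for 5 variables — and 9 appears only in Omar's list, so Omar = 9.

9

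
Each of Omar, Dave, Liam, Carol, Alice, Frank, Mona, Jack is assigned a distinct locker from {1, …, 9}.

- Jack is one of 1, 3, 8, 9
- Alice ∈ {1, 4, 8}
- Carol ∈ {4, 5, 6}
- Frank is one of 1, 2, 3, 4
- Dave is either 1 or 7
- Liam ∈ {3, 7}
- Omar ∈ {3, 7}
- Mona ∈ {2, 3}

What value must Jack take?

Omar and Liam share exactly the 2 values {3, 7}; by pigeonhole those values go to them, so strike 3, 7 from Dave, Frank, Mona, Jack.
Dave's domain is down to {1}, so Dave = 1. Remove 1 from Alice, Frank, Jack.
That leaves Mona = 2. Strike 2 from Frank.
Frank's domain is down to {4}, so Frank = 4. Remove 4 from Carol, Alice.
Alice's domain is down to {8}, so Alice = 8. Remove 8 from Jack.
So Jack = 9.

9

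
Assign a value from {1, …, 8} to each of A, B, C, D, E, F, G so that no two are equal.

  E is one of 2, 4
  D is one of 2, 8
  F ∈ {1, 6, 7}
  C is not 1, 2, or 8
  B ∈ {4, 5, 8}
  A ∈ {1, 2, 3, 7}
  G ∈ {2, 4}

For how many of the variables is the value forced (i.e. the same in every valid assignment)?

E and G between them cover only {2, 4} — a naked pair. Remove those values from A, B, C, D.
D has just one choice, so D = 8. So B can't be 8.
B's domain is down to {5}, so B = 5. Eliminate 5 elsewhere: C.
Determined: B=5, D=8. The other variables each still have more than one consistent value. That makes 2.

2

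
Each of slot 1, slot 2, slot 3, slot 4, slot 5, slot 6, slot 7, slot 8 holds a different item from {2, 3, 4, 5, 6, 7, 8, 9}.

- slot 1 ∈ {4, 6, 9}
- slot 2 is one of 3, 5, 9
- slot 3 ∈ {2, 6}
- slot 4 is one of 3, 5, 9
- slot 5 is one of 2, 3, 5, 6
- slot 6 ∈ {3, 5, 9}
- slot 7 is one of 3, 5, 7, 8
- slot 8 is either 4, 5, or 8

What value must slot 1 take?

The 8 variables together cover exactly {2, 3, 4, 5, 6, 7, 8, 9} — 8 values for 8 variables — and 7 appears only in slot 7's list, so slot 7 = 7.
The 7 still-open variables together cover exactly {2, 3, 4, 5, 6, 8, 9} — 7 values for 7 variables — and 8 appears only in slot 8's list, so slot 8 = 8.
The 6 still-open variables together cover exactly {2, 3, 4, 5, 6, 9} — 6 values for 6 variables — and 4 appears only in slot 1's list, so slot 1 = 4.

4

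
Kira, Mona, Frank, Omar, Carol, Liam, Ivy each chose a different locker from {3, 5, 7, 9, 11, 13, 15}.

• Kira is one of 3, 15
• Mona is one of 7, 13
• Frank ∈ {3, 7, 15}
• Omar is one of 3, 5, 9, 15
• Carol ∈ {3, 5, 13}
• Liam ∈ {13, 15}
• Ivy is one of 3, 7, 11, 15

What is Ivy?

The 7 variables together cover exactly {3, 5, 7, 9, 11, 13, 15} — 7 values for 7 variables — and 9 appears only in Omar's list, so Omar = 9.
The 6 still-open variables draw from only 6 values {3, 5, 7, 11, 13, 15}, so each is used; only Carol can be 5, hence Carol = 5.
The 5 still-open variables together cover exactly {3, 7, 11, 13, 15} — 5 values for 5 variables — and 11 appears only in Ivy's list, so Ivy = 11.

11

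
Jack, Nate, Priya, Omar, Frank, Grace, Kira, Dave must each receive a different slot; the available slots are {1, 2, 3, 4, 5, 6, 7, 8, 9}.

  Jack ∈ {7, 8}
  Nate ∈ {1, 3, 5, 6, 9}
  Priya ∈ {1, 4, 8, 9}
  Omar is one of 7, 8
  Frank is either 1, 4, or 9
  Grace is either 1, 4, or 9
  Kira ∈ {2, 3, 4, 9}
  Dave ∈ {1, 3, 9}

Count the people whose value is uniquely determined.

Jack and Omar between them cover only {7, 8} — a naked pair. Remove those values from Priya.
Priya, Frank, Grace between them cover only {1, 4, 9} — a naked triple. Remove those values from Nate, Kira, Dave.
That leaves Dave = 3. Eliminate 3 elsewhere: Nate, Kira.
Kira must be 2 (only option left).
Determined: Kira=2, Dave=3. The other people each still have more than one consistent value. That makes 2.

2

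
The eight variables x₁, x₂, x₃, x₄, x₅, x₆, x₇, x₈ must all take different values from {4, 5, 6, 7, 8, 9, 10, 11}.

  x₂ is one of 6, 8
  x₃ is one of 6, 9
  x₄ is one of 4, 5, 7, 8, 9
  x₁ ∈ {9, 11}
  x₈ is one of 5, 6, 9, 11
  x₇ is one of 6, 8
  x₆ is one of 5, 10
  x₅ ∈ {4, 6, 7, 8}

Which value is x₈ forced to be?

5

The 8 variables draw from only 8 values {4, 5, 6, 7, 8, 9, 10, 11}, so each is used; only x₆ can be 10, hence x₆ = 10.
The 2 variables x₂ and x₇ are confined to {6, 8}, which locks those values in; drop them from x₃, x₄, x₅, x₈.
That leaves x₃ = 9. So x₁, x₄, x₈ can't be 9.
x₁ has just one choice, so x₁ = 11. Remove 11 from x₈.
So x₈ = 5.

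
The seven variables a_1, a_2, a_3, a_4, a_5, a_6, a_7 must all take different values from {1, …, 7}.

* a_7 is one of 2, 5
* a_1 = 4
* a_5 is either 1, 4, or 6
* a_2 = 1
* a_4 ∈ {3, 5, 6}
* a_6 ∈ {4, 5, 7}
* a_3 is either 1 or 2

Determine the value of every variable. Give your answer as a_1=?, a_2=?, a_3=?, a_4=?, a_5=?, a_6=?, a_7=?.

a_1 has just one choice, so a_1 = 4. Remove 4 from a_5, a_6.
That leaves a_2 = 1. Remove 1 from a_3, a_5.
a_3's domain is down to {2}, so a_3 = 2. Strike 2 from a_7.
a_5 has just one choice, so a_5 = 6. So a_4 can't be 6.
a_7 must be 5 (only option left). Strike 5 from a_4, a_6.
That leaves a_4 = 3.
That leaves a_6 = 7.

a_1=4, a_2=1, a_3=2, a_4=3, a_5=6, a_6=7, a_7=5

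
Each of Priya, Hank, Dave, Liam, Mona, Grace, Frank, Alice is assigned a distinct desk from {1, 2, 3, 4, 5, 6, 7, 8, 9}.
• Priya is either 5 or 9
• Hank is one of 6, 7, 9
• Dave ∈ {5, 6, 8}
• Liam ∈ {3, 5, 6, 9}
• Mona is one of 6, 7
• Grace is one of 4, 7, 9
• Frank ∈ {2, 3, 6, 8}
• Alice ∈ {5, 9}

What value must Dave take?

8

The 8 variables draw from only 8 values {2, 3, 4, 5, 6, 7, 8, 9}, so each is used; only Frank can be 2, hence Frank = 2.
Among the 7 still-open variables, 3 fits only Liam (and all 7 values in {3, 4, 5, 6, 7, 8, 9} must be used), so Liam = 3.
The 6 still-open variables together cover exactly {4, 5, 6, 7, 8, 9} — 6 values for 6 variables — and 4 appears only in Grace's list, so Grace = 4.
The 5 still-open variables together cover exactly {5, 6, 7, 8, 9} — 5 values for 5 variables — and 8 appears only in Dave's list, so Dave = 8.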